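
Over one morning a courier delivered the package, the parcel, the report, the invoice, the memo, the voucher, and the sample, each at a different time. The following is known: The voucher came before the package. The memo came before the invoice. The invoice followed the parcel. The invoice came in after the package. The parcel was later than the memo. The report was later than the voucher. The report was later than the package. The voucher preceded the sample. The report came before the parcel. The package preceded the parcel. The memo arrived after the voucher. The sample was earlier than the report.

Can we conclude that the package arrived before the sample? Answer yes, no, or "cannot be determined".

cannot be determined

No chain of stated constraints runs from the package to the sample, and none runs from the sample to the package either.
So the relative order of the package and the sample is not fixed by the given facts.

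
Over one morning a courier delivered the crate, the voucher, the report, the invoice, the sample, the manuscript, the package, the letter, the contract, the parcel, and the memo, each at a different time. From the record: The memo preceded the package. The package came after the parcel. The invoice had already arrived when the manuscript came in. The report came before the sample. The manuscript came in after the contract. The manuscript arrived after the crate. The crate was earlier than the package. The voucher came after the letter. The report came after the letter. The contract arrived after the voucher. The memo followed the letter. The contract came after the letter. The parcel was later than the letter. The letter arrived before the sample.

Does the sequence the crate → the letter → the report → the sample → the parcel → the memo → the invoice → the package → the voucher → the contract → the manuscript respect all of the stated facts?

yes

Check each stated constraint against the proposed order — e.g. the letter is ahead of the contract; the crate is ahead of the manuscript. Every pair is in the required order; nothing is violated.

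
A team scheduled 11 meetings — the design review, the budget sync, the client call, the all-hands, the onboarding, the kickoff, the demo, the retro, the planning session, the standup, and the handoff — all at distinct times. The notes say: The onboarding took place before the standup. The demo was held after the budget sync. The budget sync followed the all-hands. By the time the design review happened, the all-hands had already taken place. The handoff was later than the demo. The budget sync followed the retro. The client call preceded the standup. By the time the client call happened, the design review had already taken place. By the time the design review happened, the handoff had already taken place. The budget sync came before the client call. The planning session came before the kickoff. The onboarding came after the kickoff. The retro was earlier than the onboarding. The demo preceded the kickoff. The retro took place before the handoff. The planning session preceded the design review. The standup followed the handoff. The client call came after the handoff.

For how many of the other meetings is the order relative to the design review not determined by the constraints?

2

Forced before the design review: the all-hands, the budget sync, the demo, the handoff, the planning session, and the retro; forced after the design review: the client call and the standup.
That leaves the kickoff and the onboarding with no forced order relative to the design review — 2.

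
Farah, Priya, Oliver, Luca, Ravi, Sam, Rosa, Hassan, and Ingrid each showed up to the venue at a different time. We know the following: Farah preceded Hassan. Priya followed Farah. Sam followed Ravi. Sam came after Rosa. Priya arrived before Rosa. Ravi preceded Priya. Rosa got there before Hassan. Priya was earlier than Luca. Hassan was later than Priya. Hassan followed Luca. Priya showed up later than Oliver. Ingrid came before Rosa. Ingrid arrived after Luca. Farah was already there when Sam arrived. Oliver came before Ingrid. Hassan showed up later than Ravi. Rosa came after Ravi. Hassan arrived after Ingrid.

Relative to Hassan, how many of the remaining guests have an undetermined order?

1

Forced before Hassan: Farah, Ingrid, Luca, Oliver, Priya, Ravi, and Rosa.
That leaves Sam with no forced order relative to Hassan — 1.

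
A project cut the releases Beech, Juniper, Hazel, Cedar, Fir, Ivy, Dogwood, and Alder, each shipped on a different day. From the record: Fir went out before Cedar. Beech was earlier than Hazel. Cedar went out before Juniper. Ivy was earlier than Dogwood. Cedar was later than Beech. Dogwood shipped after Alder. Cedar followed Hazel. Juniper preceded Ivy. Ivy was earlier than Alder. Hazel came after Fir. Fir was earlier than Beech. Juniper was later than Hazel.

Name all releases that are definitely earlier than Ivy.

Beech, Cedar, Fir, Hazel, Juniper

Directly stated before Ivy: Juniper.
Beech reaches Ivy via Beech → Hazel → Juniper → Ivy.
Cedar reaches Ivy via Cedar → Juniper → Ivy.
Fir reaches Ivy via Fir → Hazel → Juniper → Ivy.
Likewise Hazel reaches Ivy by chaining the stated constraints.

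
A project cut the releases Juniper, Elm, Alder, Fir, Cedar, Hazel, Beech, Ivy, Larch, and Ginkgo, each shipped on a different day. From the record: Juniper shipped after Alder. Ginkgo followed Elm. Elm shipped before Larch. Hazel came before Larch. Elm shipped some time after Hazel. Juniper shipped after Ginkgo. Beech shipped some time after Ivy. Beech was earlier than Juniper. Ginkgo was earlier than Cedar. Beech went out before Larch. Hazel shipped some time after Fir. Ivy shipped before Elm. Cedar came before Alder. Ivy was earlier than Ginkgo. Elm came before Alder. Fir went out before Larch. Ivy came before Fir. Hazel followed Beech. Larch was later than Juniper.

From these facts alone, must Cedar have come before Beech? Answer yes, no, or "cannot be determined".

no

Tracing the constraints gives Beech → Hazel → Elm → Ginkgo → Cedar, so Beech must come before Cedar.
That means Cedar cannot be before Beech.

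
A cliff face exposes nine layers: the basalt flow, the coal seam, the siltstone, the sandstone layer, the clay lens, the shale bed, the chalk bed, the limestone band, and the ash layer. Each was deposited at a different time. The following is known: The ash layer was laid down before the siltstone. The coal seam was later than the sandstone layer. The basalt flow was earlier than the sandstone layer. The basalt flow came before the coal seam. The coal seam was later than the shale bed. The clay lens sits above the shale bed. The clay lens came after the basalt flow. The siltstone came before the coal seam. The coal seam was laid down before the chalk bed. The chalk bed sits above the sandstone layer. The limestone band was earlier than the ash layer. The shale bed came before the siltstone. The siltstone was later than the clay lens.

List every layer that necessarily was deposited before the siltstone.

Directly stated before the siltstone: the ash layer, the clay lens, and the shale bed.
The basalt flow reaches the siltstone via the basalt flow → the clay lens → the siltstone.
The limestone band reaches the siltstone via the limestone band → the ash layer → the siltstone.
No chain forces the sandstone layer (or any of the others) ahead of the siltstone.

the ash layer, the basalt flow, the clay lens, the limestone band, the shale bed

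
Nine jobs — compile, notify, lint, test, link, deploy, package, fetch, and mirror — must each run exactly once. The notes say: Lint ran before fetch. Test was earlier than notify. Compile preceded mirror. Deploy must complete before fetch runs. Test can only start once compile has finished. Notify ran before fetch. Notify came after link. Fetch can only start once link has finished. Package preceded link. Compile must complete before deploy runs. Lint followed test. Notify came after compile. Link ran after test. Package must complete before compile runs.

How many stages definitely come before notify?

4

Directly stated before notify: compile, link, and test.
Package reaches notify via package → compile → notify.
That's compile, link, package, and test — 4 in all.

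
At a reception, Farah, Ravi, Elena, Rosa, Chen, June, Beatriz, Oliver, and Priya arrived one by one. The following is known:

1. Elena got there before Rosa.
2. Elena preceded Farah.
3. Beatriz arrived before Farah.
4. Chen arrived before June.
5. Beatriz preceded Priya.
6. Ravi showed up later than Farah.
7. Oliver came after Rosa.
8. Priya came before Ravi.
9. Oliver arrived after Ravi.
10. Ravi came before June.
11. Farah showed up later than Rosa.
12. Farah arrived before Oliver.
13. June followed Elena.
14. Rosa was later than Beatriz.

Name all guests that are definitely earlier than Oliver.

Beatriz, Elena, Farah, Priya, Ravi, Rosa

Directly stated before Oliver: Farah, Ravi, and Rosa.
Beatriz reaches Oliver via Beatriz → Rosa → Oliver.
Elena reaches Oliver via Elena → Farah → Oliver.
Priya reaches Oliver via Priya → Ravi → Oliver.
No chain forces June (or any of the others) ahead of Oliver.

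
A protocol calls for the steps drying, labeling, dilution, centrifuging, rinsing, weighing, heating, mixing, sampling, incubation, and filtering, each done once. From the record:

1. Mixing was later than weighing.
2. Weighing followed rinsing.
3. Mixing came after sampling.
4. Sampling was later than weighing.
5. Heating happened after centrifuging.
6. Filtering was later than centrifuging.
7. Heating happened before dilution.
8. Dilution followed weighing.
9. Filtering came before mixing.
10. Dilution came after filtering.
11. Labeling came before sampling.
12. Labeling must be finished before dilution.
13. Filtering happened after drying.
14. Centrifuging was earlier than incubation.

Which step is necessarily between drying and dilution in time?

Tracing the constraints gives drying → filtering → dilution, so filtering sits after drying and before dilution.
No other step is forced both after drying and before dilution.

filtering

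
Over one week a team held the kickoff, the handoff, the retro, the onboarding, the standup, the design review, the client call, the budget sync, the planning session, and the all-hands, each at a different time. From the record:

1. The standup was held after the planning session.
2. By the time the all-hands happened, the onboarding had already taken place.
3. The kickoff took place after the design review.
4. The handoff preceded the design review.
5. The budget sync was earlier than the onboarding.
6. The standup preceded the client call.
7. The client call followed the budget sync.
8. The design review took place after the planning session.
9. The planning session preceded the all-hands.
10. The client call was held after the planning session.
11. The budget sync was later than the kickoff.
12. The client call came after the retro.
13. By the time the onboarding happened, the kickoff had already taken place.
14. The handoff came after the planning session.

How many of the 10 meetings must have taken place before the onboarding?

5

Directly stated before the onboarding: the budget sync and the kickoff.
The design review reaches the onboarding via the design review → the kickoff → the onboarding.
The handoff reaches the onboarding via the handoff → the design review → the kickoff → the onboarding.
The planning session reaches the onboarding via the planning session → the design review → the kickoff → the onboarding.
That's the budget sync, the design review, the handoff, the kickoff, and the planning session — 5 in all.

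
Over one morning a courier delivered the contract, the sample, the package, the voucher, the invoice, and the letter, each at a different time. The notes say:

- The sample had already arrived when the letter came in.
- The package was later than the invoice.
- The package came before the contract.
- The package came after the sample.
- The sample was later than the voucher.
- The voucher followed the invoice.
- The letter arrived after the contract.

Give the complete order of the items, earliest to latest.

the invoice, the voucher, the sample, the package, the contract, the letter

The constraints fix every adjacent pair, so only one ordering works:
the invoice → the voucher → the sample → the package → the contract → the letter.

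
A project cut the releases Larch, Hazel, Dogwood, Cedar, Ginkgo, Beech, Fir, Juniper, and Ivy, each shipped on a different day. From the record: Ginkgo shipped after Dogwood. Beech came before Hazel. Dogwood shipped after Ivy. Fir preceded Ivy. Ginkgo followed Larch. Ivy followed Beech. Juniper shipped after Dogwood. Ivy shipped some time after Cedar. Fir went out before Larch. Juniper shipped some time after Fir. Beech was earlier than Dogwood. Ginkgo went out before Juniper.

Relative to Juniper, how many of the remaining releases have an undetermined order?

Forced before Juniper: Beech, Cedar, Dogwood, Fir, Ginkgo, Ivy, and Larch.
That leaves Hazel with no forced order relative to Juniper — 1.

1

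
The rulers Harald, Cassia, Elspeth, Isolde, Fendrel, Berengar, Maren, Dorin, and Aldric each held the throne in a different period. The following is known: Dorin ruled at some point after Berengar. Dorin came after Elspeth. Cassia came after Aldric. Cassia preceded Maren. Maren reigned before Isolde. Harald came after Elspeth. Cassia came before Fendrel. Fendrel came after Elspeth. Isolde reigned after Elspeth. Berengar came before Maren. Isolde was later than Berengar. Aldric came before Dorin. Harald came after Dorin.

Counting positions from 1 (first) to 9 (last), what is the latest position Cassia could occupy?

Cassia must come before Fendrel, Isolde, and Maren — 3 rulers forced after them.
Everything else can be placed before Cassia in some valid order, so Cassia can sit as late as position 9 − 3 = 6.

6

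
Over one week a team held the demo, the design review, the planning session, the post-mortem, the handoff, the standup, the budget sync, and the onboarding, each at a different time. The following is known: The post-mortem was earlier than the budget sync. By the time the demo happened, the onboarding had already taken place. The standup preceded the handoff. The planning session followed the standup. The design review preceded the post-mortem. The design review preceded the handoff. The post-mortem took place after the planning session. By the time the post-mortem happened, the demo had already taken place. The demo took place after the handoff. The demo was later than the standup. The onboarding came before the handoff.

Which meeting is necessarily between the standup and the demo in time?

Tracing the constraints gives the standup → the handoff → the demo, so the handoff sits after the standup and before the demo.
No other meeting is forced both after the standup and before the demo.

the handoff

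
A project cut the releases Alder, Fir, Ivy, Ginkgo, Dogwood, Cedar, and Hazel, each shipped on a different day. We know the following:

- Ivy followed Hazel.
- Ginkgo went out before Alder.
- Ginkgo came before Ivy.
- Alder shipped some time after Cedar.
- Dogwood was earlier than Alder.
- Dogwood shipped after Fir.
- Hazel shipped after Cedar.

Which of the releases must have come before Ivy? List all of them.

Directly stated before Ivy: Ginkgo and Hazel.
Cedar reaches Ivy via Cedar → Hazel → Ivy.

Cedar, Ginkgo, Hazel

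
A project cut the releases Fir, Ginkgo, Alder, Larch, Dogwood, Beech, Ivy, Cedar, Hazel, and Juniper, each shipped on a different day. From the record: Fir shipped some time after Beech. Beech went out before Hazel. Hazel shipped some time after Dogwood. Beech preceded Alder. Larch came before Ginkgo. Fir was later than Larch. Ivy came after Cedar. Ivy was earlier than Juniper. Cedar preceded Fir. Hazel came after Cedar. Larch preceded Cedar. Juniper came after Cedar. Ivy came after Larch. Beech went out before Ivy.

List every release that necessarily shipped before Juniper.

Beech, Cedar, Ivy, Larch

Directly stated before Juniper: Cedar and Ivy.
Beech reaches Juniper via Beech → Ivy → Juniper.
Larch reaches Juniper via Larch → Cedar → Juniper.
No chain forces Hazel (or any of the others) ahead of Juniper.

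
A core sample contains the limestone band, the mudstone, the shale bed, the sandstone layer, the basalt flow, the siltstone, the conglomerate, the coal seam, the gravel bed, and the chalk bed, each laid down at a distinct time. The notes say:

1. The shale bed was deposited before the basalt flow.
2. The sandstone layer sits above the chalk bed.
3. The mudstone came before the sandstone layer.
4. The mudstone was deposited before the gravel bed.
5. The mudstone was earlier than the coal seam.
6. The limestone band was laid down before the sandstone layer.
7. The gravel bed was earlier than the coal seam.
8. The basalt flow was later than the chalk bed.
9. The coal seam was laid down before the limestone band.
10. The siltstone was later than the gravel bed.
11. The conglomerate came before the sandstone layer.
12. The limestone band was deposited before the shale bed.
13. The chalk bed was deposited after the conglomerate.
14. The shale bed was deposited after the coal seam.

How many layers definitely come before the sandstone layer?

Directly stated before the sandstone layer: the chalk bed, the conglomerate, the limestone band, and the mudstone.
The coal seam reaches the sandstone layer via the coal seam → the limestone band → the sandstone layer.
The gravel bed reaches the sandstone layer via the gravel bed → the coal seam → the limestone band → the sandstone layer.
That's the chalk bed, the coal seam, the conglomerate, the gravel bed, the limestone band, and the mudstone — 6 in all.

6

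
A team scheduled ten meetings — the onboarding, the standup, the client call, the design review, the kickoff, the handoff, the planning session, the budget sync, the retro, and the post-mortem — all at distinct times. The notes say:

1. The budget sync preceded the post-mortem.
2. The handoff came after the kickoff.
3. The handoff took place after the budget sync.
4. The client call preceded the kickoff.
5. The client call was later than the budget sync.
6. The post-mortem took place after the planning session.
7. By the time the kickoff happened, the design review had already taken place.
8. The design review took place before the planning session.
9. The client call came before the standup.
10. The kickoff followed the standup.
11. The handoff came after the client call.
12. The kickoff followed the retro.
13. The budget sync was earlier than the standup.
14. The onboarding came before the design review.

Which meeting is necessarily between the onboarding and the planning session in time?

Tracing the constraints gives the onboarding → the design review → the planning session, so the design review sits after the onboarding and before the planning session.
No other meeting is forced both after the onboarding and before the planning session.

the design review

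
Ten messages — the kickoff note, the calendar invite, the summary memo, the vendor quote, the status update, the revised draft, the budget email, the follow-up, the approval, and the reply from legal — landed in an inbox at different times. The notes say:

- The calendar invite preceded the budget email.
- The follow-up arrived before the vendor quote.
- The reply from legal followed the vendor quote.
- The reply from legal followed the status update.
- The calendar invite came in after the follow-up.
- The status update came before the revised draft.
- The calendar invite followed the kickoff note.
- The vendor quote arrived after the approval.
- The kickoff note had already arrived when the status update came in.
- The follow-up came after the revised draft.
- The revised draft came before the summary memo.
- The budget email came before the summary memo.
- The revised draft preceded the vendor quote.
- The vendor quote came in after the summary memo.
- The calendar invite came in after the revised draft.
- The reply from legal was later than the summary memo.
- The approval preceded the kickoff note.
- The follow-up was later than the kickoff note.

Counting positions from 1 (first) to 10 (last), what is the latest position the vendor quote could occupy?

9

The vendor quote must come before the reply from legal — 1 message forced after it.
Everything else can be placed before the vendor quote in some valid order, so the vendor quote can sit as late as position 10 − 1 = 9.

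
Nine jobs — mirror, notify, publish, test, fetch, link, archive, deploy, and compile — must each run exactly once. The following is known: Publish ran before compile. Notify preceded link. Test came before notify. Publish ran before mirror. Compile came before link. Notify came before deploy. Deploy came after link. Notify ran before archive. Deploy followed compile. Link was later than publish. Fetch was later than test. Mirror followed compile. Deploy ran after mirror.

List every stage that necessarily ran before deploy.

Directly stated before deploy: compile, link, mirror, and notify.
Publish reaches deploy via publish → link → deploy.
Test reaches deploy via test → notify → deploy.
No chain forces archive (or any of the others) ahead of deploy.

compile, link, mirror, notify, publish, test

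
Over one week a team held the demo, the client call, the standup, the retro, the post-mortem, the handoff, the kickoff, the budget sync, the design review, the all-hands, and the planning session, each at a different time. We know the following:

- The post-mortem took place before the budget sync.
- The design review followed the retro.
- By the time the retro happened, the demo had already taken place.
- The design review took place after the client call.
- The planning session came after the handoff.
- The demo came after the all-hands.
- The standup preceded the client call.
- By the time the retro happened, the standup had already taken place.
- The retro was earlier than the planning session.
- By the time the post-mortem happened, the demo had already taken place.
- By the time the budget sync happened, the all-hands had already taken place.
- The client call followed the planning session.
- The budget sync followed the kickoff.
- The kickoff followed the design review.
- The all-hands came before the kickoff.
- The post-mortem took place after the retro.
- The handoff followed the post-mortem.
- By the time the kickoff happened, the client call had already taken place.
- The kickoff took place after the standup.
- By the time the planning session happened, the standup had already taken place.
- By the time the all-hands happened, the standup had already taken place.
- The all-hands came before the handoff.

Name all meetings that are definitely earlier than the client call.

the all-hands, the demo, the handoff, the planning session, the post-mortem, the retro, the standup

Directly stated before the client call: the planning session and the standup.
The all-hands reaches the client call via the all-hands → the handoff → the planning session → the client call.
The demo reaches the client call via the demo → the retro → the planning session → the client call.
The handoff reaches the client call via the handoff → the planning session → the client call.
Likewise the post-mortem and the retro each reach the client call by chaining the stated constraints.
No chain forces the kickoff (or any of the others) ahead of the client call.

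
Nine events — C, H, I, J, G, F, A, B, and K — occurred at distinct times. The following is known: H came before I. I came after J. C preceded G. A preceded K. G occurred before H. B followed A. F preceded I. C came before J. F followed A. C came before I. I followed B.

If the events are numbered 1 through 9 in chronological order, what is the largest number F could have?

8

F must come before I — 1 event forced after it.
Everything else can be placed before F in some valid order, so F can sit as late as position 9 − 1 = 8.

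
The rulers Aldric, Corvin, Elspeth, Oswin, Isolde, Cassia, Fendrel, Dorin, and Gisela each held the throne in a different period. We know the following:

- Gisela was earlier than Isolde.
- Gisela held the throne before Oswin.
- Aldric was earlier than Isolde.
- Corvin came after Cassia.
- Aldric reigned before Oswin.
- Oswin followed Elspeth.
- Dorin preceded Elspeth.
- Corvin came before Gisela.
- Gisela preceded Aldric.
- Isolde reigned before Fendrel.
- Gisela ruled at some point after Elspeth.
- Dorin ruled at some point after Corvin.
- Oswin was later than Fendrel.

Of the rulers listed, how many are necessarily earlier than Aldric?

5

Directly stated before Aldric: Gisela.
Cassia reaches Aldric via Cassia → Corvin → Gisela → Aldric.
Corvin reaches Aldric via Corvin → Gisela → Aldric.
Dorin reaches Aldric via Dorin → Elspeth → Gisela → Aldric.
Likewise Elspeth reaches Aldric by chaining the stated constraints.
No chain forces Fendrel (or any of the others) ahead of Aldric.
That's Cassia, Corvin, Dorin, Elspeth, and Gisela — 5 in all.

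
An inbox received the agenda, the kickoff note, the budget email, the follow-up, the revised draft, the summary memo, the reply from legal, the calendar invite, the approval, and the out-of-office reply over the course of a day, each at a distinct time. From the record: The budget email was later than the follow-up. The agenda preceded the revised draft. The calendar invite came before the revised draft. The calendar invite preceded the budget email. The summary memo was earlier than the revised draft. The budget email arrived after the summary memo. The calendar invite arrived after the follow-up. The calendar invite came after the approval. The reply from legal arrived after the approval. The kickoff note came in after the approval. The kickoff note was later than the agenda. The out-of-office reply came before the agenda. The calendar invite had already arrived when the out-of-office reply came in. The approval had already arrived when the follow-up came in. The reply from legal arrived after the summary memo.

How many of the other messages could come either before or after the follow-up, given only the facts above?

Forced before the follow-up: the approval; forced after the follow-up: the agenda, the budget email, the calendar invite, the kickoff note, the out-of-office reply, and the revised draft.
That leaves the reply from legal and the summary memo with no forced order relative to the follow-up — 2.

2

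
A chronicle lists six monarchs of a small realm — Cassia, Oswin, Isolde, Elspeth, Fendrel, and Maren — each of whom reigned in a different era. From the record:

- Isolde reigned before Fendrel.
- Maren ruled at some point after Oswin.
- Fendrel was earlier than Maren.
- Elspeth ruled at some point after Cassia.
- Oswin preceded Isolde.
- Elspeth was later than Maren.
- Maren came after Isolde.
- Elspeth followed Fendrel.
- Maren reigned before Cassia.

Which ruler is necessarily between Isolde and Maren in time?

Fendrel

Tracing the constraints gives Isolde → Fendrel → Maren, so Fendrel sits after Isolde and before Maren.
No other ruler is forced both after Isolde and before Maren.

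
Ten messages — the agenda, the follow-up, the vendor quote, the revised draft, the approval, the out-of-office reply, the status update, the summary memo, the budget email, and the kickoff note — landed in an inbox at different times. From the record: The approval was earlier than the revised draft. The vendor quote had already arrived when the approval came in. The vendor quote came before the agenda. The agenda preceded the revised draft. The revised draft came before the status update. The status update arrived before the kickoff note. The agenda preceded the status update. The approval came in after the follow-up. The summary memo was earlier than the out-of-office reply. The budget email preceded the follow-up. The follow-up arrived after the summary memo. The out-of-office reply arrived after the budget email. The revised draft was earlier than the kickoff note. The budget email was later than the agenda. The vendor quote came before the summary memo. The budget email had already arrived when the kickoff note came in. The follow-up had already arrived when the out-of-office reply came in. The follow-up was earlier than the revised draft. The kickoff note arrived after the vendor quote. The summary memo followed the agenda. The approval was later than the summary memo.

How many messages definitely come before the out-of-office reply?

5

Directly stated before the out-of-office reply: the budget email, the follow-up, and the summary memo.
The agenda reaches the out-of-office reply via the agenda → the summary memo → the out-of-office reply.
The vendor quote reaches the out-of-office reply via the vendor quote → the summary memo → the out-of-office reply.
No chain forces the revised draft (or any of the others) ahead of the out-of-office reply.
That's the agenda, the budget email, the follow-up, the summary memo, and the vendor quote — 5 in all.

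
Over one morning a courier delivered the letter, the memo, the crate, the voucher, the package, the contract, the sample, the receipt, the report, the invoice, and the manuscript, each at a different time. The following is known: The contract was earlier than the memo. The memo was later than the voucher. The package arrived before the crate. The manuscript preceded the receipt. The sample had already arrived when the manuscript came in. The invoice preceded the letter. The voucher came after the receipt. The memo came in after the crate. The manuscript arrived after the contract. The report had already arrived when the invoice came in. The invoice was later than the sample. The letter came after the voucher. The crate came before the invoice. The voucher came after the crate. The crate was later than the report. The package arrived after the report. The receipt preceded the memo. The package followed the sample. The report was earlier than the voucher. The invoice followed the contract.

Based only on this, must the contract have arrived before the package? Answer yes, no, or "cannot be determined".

No chain of stated constraints runs from the contract to the package, and none runs from the package to the contract either.
So the relative order of the contract and the package is not fixed by the given facts.

cannot be determined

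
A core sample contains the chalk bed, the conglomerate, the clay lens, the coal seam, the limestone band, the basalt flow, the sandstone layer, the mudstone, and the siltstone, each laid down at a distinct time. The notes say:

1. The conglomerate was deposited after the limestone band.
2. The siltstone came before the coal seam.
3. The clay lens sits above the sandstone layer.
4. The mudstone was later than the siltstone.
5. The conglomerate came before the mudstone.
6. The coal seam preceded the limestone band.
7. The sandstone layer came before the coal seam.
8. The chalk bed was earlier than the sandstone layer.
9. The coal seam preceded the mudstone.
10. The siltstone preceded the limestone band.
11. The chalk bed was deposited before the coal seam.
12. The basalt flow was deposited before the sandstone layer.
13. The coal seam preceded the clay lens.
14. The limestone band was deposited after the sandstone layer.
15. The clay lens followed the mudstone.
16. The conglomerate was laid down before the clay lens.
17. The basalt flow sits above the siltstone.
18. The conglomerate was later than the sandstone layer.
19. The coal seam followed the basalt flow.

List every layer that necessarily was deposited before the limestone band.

Directly stated before the limestone band: the coal seam, the sandstone layer, and the siltstone.
The basalt flow reaches the limestone band via the basalt flow → the coal seam → the limestone band.
The chalk bed reaches the limestone band via the chalk bed → the sandstone layer → the limestone band.
No chain forces the conglomerate (or any of the others) ahead of the limestone band.

the basalt flow, the chalk bed, the coal seam, the sandstone layer, the siltstone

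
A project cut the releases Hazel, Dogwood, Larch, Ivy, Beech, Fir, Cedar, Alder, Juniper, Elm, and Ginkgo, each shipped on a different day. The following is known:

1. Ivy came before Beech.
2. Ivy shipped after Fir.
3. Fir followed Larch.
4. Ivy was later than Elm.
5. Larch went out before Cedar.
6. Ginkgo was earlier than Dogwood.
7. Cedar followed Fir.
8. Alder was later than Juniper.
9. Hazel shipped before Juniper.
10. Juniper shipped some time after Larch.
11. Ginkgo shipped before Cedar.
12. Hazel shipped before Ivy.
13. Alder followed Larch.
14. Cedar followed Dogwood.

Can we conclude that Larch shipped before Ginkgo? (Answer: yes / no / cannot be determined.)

No chain of stated constraints runs from Larch to Ginkgo, and none runs from Ginkgo to Larch either.
So the relative order of Larch and Ginkgo is not fixed by the given facts.

cannot be determined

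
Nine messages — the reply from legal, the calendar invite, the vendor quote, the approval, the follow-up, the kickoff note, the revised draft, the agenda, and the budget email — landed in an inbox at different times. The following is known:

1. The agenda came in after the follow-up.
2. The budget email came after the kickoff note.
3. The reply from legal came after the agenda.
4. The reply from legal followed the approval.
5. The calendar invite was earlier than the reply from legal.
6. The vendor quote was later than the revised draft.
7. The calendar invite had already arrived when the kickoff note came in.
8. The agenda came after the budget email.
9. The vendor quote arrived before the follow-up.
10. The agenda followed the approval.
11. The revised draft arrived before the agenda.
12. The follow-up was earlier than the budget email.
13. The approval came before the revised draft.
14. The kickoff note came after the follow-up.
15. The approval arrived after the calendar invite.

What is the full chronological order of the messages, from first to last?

The constraints fix every adjacent pair, so only one ordering works:
the calendar invite → the approval → the revised draft → the vendor quote → the follow-up → the kickoff note → the budget email → the agenda → the reply from legal.

the calendar invite, the approval, the revised draft, the vendor quote, the follow-up, the kickoff note, the budget email, the agenda, the reply from legal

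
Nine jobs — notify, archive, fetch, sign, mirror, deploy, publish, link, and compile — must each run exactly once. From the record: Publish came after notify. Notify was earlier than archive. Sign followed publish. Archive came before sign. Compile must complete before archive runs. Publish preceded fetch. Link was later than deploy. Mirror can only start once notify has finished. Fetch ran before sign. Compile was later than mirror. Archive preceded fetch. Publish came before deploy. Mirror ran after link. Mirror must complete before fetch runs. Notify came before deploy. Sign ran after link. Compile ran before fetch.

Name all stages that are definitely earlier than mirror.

Directly stated before mirror: link and notify.
Deploy reaches mirror via deploy → link → mirror.
Publish reaches mirror via publish → deploy → link → mirror.
No chain forces archive (or any of the others) ahead of mirror.

deploy, link, notify, publish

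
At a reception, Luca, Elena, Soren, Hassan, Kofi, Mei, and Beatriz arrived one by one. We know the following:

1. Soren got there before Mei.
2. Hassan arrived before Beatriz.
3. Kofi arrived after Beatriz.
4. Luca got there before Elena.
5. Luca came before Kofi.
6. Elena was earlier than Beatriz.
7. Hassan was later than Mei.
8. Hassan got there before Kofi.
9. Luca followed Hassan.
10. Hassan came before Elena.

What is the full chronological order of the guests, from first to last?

The constraints fix every adjacent pair, so only one ordering works:
Soren → Mei → Hassan → Luca → Elena → Beatriz → Kofi.

Soren, Mei, Hassan, Luca, Elena, Beatriz, Kofi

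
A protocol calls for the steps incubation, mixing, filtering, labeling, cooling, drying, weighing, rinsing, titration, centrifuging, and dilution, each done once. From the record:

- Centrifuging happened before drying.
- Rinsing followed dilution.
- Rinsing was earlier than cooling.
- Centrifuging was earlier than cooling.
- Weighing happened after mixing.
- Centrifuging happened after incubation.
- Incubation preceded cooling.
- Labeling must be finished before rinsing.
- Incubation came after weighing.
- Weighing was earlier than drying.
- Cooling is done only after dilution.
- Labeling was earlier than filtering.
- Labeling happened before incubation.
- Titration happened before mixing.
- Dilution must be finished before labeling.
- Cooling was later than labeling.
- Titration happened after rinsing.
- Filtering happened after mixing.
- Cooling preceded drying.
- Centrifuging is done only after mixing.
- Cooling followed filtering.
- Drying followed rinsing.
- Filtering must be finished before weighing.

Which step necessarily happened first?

Dilution has a chain of constraints placing it before every other step, so dilution must be first.

dilution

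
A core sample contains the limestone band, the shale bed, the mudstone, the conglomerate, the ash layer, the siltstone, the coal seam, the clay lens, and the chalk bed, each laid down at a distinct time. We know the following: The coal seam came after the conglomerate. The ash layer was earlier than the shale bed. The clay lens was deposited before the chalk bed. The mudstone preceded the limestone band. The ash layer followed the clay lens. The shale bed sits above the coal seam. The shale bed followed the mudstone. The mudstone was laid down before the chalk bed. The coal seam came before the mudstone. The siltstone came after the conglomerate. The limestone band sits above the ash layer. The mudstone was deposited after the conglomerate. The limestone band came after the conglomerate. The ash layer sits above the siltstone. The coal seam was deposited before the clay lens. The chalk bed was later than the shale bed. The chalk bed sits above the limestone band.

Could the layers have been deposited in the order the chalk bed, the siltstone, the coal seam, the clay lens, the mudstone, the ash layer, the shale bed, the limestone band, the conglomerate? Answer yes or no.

The constraints require the conglomerate before the siltstone, but in the proposed sequence the siltstone appears ahead of the conglomerate. That one violation is enough.

no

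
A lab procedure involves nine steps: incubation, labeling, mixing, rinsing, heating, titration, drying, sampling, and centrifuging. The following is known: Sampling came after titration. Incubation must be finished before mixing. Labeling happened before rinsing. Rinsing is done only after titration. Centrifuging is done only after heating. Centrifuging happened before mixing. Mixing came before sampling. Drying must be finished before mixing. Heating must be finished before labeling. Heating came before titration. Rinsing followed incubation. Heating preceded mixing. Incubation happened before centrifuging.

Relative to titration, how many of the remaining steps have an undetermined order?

Forced before titration: heating; forced after titration: rinsing and sampling.
That leaves centrifuging, drying, incubation, labeling, and mixing with no forced order relative to titration — 5.

5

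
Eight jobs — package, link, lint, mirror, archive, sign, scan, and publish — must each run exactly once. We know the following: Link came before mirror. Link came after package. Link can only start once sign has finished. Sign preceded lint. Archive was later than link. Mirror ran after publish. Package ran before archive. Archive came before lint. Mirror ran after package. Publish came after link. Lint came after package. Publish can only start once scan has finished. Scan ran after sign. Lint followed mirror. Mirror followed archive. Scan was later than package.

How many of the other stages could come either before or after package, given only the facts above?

1

Forced after package: archive, link, lint, mirror, publish, and scan.
That leaves sign with no forced order relative to package — 1.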